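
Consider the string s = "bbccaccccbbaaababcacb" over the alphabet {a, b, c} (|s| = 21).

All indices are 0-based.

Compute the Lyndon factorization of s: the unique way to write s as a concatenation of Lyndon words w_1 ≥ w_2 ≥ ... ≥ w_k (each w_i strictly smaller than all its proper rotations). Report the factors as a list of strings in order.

["bbcc", "accccbb", "aaababcacb"]

emit factor 1: 'bbcc' (i=0, period=4)
emit factor 2: 'accccbb' (i=4, period=7)
emit factor 3: 'aaababcacb' (i=11, period=10)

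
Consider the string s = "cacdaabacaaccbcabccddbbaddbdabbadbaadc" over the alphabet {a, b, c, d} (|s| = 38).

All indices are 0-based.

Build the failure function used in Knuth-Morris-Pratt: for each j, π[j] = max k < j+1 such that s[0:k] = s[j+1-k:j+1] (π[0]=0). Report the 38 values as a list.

π[0] = 0
j=1 s[j]='a': π[1]=0 (border '')
j=2 s[j]='c': π[2]=1 (border 'c')
j=3 s[j]='d': k: 1→0; π[3]=0 (border '')
j=4 s[j]='a': π[4]=0 (border '')
j=5 s[j]='a': π[5]=0 (border '')
j=6 s[j]='b': π[6]=0 (border '')
j=7 s[j]='a': π[7]=0 (border '')
j=8 s[j]='c': π[8]=1 (border 'c')
j=9 s[j]='a': π[9]=2 (border 'ca')
j=10 s[j]='a': k: 2→0; π[10]=0 (border '')
j=11 s[j]='c': π[11]=1 (border 'c')
j=12 s[j]='c': k: 1→0; π[12]=1 (border 'c')
j=13 s[j]='b': k: 1→0; π[13]=0 (border '')
j=14 s[j]='c': π[14]=1 (border 'c')
j=15 s[j]='a': π[15]=2 (border 'ca')
j=16 s[j]='b': k: 2→0; π[16]=0 (border '')
j=17 s[j]='c': π[17]=1 (border 'c')
j=18 s[j]='c': k: 1→0; π[18]=1 (border 'c')
j=19 s[j]='d': k: 1→0; π[19]=0 (border '')
j=20 s[j]='d': π[20]=0 (border '')
j=21 s[j]='b': π[21]=0 (border '')
j=22 s[j]='b': π[22]=0 (border '')
j=23 s[j]='a': π[23]=0 (border '')
j=24 s[j]='d': π[24]=0 (border '')
j=25 s[j]='d': π[25]=0 (border '')
j=26 s[j]='b': π[26]=0 (border '')
j=27 s[j]='d': π[27]=0 (border '')
j=28 s[j]='a': π[28]=0 (border '')
j=29 s[j]='b': π[29]=0 (border '')
j=30 s[j]='b': π[30]=0 (border '')
j=31 s[j]='a': π[31]=0 (border '')
j=32 s[j]='d': π[32]=0 (border '')
j=33 s[j]='b': π[33]=0 (border '')
j=34 s[j]='a': π[34]=0 (border '')
j=35 s[j]='a': π[35]=0 (border '')
j=36 s[j]='d': π[36]=0 (border '')
j=37 s[j]='c': π[37]=1 (border 'c')

[0, 0, 1, 0, 0, 0, 0, 0, 1, 2, 0, 1, 1, 0, 1, 2, 0, 1, 1, 0, 0, 0, 0, 0, 0, 0, 0, 0, 0, 0, 0, 0, 0, 0, 0, 0, 0, 1]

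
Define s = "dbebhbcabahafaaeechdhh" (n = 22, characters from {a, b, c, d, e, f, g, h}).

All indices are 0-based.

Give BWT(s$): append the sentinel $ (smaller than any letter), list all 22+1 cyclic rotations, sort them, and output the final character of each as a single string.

rank  rotation                 last
    0  $dbebhbcabahafaaeechdhh  h
    1  aaeechdhh$dbebhbcabahaf  f
    2  abahafaaeechdhh$dbebhbc  c
    3  aeechdhh$dbebhbcabahafa  a
    4  afaaeechdhh$dbebhbcabah  h
    5  ahafaaeechdhh$dbebhbcab  b
    6  bahafaaeechdhh$dbebhbca  a
    7  bcabahafaaeechdhh$dbebh  h
    8  bebhbcabahafaaeechdhh$d  d
    9  bhbcabahafaaeechdhh$dbe  e
   10  cabahafaaeechdhh$dbebhb  b
   11  chdhh$dbebhbcabahafaaee  e
   12  dbebhbcabahafaaeechdhh$  $
   13  dhh$dbebhbcabahafaaeech  h
   14  ebhbcabahafaaeechdhh$db  b
   15  echdhh$dbebhbcabahafaae  e
   16  eechdhh$dbebhbcabahafaa  a
   17  faaeechdhh$dbebhbcabaha  a
   18  h$dbebhbcabahafaaeechdh  h
   19  hafaaeechdhh$dbebhbcaba  a
   20  hbcabahafaaeechdhh$dbeb  b
   21  hdhh$dbebhbcabahafaaeec  c
   22  hh$dbebhbcabahafaaeechd  d

hfcahbahdebe$hbeaahabcd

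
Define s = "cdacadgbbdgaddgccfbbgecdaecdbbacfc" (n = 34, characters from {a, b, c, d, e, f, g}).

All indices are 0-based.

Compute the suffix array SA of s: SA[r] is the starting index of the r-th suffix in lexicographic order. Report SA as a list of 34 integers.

[2, 30, 11, 4, 24, 29, 28, 7, 18, 8, 19, 33, 3, 15, 0, 22, 26, 16, 31, 1, 23, 27, 12, 9, 5, 13, 21, 25, 17, 32, 10, 6, 14, 20]

rank→(start, suffix):
  0 → (2, 'acadgbbdgaddgccfbbgecdaecdbbacfc')
  1 → (30, 'acfc')
  2 → (11, 'addgccfbbgecdaecdbbacfc')
  3 → (4, 'adgbbdgaddgccfbbgecdaecdbbacfc')
  4 → (24, 'aecdbbacfc')
  5 → (29, 'bacfc')
  6 → (28, 'bbacfc')
  7 → (7, 'bbdgaddgccfbbgecdaecdbbacfc')
  8 → (18, 'bbgecdaecdbbacfc')
  9 → (8, 'bdgaddgccfbbgecdaecdbbacfc')
  10 → (19, 'bgecdaecdbbacfc')
  11 → (33, 'c')
  12 → (3, 'cadgbbdgaddgccfbbgecdaecdbbacfc')
  13 → (15, 'ccfbbgecdaecdbbacfc')
  14 → (0, 'cdacadgbbdgaddgccfbbgecdaecdbbacfc')
  15 → (22, 'cdaecdbbacfc')
  16 → (26, 'cdbbacfc')
  17 → (16, 'cfbbgecdaecdbbacfc')
  18 → (31, 'cfc')
  19 → (1, 'dacadgbbdgaddgccfbbgecdaecdbbacfc')
  20 → (23, 'daecdbbacfc')
  21 → (27, 'dbbacfc')
  22 → (12, 'ddgccfbbgecdaecdbbacfc')
  23 → (9, 'dgaddgccfbbgecdaecdbbacfc')
  24 → (5, 'dgbbdgaddgccfbbgecdaecdbbacfc')
  25 → (13, 'dgccfbbgecdaecdbbacfc')
  26 → (21, 'ecdaecdbbacfc')
  27 → (25, 'ecdbbacfc')
  28 → (17, 'fbbgecdaecdbbacfc')
  29 → (32, 'fc')
  30 → (10, 'gaddgccfbbgecdaecdbbacfc')
  31 → (6, 'gbbdgaddgccfbbgecdaecdbbacfc')
  32 → (14, 'gccfbbgecdaecdbbacfc')
  33 → (20, 'gecdaecdbbacfc')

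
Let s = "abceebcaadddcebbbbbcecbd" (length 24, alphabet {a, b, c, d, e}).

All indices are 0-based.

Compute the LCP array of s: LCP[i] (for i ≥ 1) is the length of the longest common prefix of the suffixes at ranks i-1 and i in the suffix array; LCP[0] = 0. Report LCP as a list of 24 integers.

[0, 1, 1, 0, 4, 3, 2, 1, 2, 3, 1, 0, 1, 1, 2, 2, 0, 1, 1, 2, 0, 2, 1, 1]

rank | idx | suffix
   0 |   7 | aadddcebbbbbcecbd
   1 |   0 | abceebcaadddcebbbbbcecbd
   2 |   8 | adddcebbbbbcecbd
   3 |  14 | bbbbbcecbd
   4 |  15 | bbbbcecbd
   5 |  16 | bbbcecbd
   6 |  17 | bbcecbd
   7 |   5 | bcaadddcebbbbbcecbd
   8 |  18 | bcecbd
   9 |   1 | bceebcaadddcebbbbbcecbd
  10 |  22 | bd
  11 |   6 | caadddcebbbbbcecbd
  12 |  21 | cbd
  13 |  12 | cebbbbbcecbd
  14 |  19 | cecbd
  15 |   2 | ceebcaadddcebbbbbcecbd
  16 |  23 | d
  17 |  11 | dcebbbbbcecbd
  18 |  10 | ddcebbbbbcecbd
  19 |   9 | dddcebbbbbcecbd
  20 |  13 | ebbbbbcecbd
  21 |   4 | ebcaadddcebbbbbcecbd
  22 |  20 | ecbd
  23 |   3 | eebcaadddcebbbbbcecbd

SA = [7, 0, 8, 14, 15, 16, 17, 5, 18, 1, 22, 6, 21, 12, 19, 2, 23, 11, 10, 9, 13, 4, 20, 3]
rank  pair      lcp
   1  s[7:],s[0:]  1  'a'
   2  s[0:],s[8:]  1  'a'
   3  s[8:],s[14:]  0  ''
   4  s[14:],s[15:]  4  'bbbb'
   5  s[15:],s[16:]  3  'bbb'
   6  s[16:],s[17:]  2  'bb'
   7  s[17:],s[5:]  1  'b'
   8  s[5:],s[18:]  2  'bc'
   9  s[18:],s[1:]  3  'bce'
  10  s[1:],s[22:]  1  'b'
  11  s[22:],s[6:]  0  ''
  12  s[6:],s[21:]  1  'c'
  13  s[21:],s[12:]  1  'c'
  14  s[12:],s[19:]  2  'ce'
  15  s[19:],s[2:]  2  'ce'
  16  s[2:],s[23:]  0  ''
  17  s[23:],s[11:]  1  'd'
  18  s[11:],s[10:]  1  'd'
  19  s[10:],s[9:]  2  'dd'
  20  s[9:],s[13:]  0  ''
  21  s[13:],s[4:]  2  'eb'
  22  s[4:],s[20:]  1  'e'
  23  s[20:],s[3:]  1  'e'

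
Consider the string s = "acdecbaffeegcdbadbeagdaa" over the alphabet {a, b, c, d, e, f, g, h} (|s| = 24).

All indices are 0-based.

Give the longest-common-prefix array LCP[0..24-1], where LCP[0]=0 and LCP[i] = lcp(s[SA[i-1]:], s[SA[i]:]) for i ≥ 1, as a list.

rank | idx | suffix
   0 |  23 | a
   1 |  22 | aa
   2 |   0 | acdecbaffeegcdbadbeagdaa
   3 |  15 | adbeagdaa
   4 |   6 | affeegcdbadbeagdaa
   5 |  19 | agdaa
   6 |  14 | badbeagdaa
   7 |   5 | baffeegcdbadbeagdaa
   8 |  17 | beagdaa
   9 |   4 | cbaffeegcdbadbeagdaa
  10 |  12 | cdbadbeagdaa
  11 |   1 | cdecbaffeegcdbadbeagdaa
  12 |  21 | daa
  13 |  13 | dbadbeagdaa
  14 |  16 | dbeagdaa
  15 |   2 | decbaffeegcdbadbeagdaa
  16 |  18 | eagdaa
  17 |   3 | ecbaffeegcdbadbeagdaa
  18 |   9 | eegcdbadbeagdaa
  19 |  10 | egcdbadbeagdaa
  20 |   8 | feegcdbadbeagdaa
  21 |   7 | ffeegcdbadbeagdaa
  22 |  11 | gcdbadbeagdaa
  23 |  20 | gdaa

SA = [23, 22, 0, 15, 6, 19, 14, 5, 17, 4, 12, 1, 21, 13, 16, 2, 18, 3, 9, 10, 8, 7, 11, 20]
rank  pair      lcp
   1  s[23:],s[22:]  1  'a'
   2  s[22:],s[0:]  1  'a'
   3  s[0:],s[15:]  1  'a'
   4  s[15:],s[6:]  1  'a'
   5  s[6:],s[19:]  1  'a'
   6  s[19:],s[14:]  0  ''
   7  s[14:],s[5:]  2  'ba'
   8  s[5:],s[17:]  1  'b'
   9  s[17:],s[4:]  0  ''
  10  s[4:],s[12:]  1  'c'
  11  s[12:],s[1:]  2  'cd'
  12  s[1:],s[21:]  0  ''
  13  s[21:],s[13:]  1  'd'
  14  s[13:],s[16:]  2  'db'
  15  s[16:],s[2:]  1  'd'
  16  s[2:],s[18:]  0  ''
  17  s[18:],s[3:]  1  'e'
  18  s[3:],s[9:]  1  'e'
  19  s[9:],s[10:]  1  'e'
  20  s[10:],s[8:]  0  ''
  21  s[8:],s[7:]  1  'f'
  22  s[7:],s[11:]  0  ''
  23  s[11:],s[20:]  1  'g'

[0, 1, 1, 1, 1, 1, 0, 2, 1, 0, 1, 2, 0, 1, 2, 1, 0, 1, 1, 1, 0, 1, 0, 1]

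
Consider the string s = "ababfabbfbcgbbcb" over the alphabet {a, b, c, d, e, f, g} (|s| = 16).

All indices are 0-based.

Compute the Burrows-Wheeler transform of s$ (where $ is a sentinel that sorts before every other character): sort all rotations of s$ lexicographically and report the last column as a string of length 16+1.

b$fbcagabfabbbbbc

rank  rotation           last
    0  $ababfabbfbcgbbcb  b
    1  ababfabbfbcgbbcb$  $
    2  abbfbcgbbcb$ababf  f
    3  abfabbfbcgbbcb$ab  b
    4  b$ababfabbfbcgbbc  c
    5  babfabbfbcgbbcb$a  a
    6  bbcb$ababfabbfbcg  g
    7  bbfbcgbbcb$ababfa  a
    8  bcb$ababfabbfbcgb  b
    9  bcgbbcb$ababfabbf  f
   10  bfabbfbcgbbcb$aba  a
   11  bfbcgbbcb$ababfab  b
   12  cb$ababfabbfbcgbb  b
   13  cgbbcb$ababfabbfb  b
   14  fabbfbcgbbcb$abab  b
   15  fbcgbbcb$ababfabb  b
   16  gbbcb$ababfabbfbc  c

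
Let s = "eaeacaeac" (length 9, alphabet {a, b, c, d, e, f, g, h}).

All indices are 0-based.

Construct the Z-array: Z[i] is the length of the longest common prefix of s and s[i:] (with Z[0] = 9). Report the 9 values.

Z[0]=9
i=1: outside box; Z[1]=0
i=2: outside box; Z[2]=2 scan→box=[2,4)
i=3: min(r-i=1, Z[1]=0)=0; Z[3]=0
i=4: outside box; Z[4]=0
i=5: outside box; Z[5]=0
i=6: outside box; Z[6]=2 scan→box=[6,8)
i=7: min(r-i=1, Z[1]=0)=0; Z[7]=0
i=8: outside box; Z[8]=0

[9, 0, 2, 0, 0, 0, 2, 0, 0]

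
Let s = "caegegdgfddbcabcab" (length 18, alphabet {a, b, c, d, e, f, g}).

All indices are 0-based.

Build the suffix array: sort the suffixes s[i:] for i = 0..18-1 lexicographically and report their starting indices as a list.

rank→(start, suffix):
  0 → (16, 'ab')
  1 → (13, 'abcab')
  2 → (1, 'aegegdgfddbcabcab')
  3 → (17, 'b')
  4 → (14, 'bcab')
  5 → (11, 'bcabcab')
  6 → (15, 'cab')
  7 → (12, 'cabcab')
  8 → (0, 'caegegdgfddbcabcab')
  9 → (10, 'dbcabcab')
  10 → (9, 'ddbcabcab')
  11 → (6, 'dgfddbcabcab')
  12 → (4, 'egdgfddbcabcab')
  13 → (2, 'egegdgfddbcabcab')
  14 → (8, 'fddbcabcab')
  15 → (5, 'gdgfddbcabcab')
  16 → (3, 'gegdgfddbcabcab')
  17 → (7, 'gfddbcabcab')

[16, 13, 1, 17, 14, 11, 15, 12, 0, 10, 9, 6, 4, 2, 8, 5, 3, 7]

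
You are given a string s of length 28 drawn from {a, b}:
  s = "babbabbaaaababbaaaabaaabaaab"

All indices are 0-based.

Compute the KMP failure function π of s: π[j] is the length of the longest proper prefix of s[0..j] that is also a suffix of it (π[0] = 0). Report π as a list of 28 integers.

π[0] = 0
j=1 s[j]='a': π[1]=0 (border '')
j=2 s[j]='b': π[2]=1 (border 'b')
j=3 s[j]='b': k: 1→0; π[3]=1 (border 'b')
j=4 s[j]='a': π[4]=2 (border 'ba')
j=5 s[j]='b': π[5]=3 (border 'bab')
j=6 s[j]='b': π[6]=4 (border 'babb')
j=7 s[j]='a': π[7]=5 (border 'babba')
j=8 s[j]='a': k: 5→2→0; π[8]=0 (border '')
j=9 s[j]='a': π[9]=0 (border '')
j=10 s[j]='a': π[10]=0 (border '')
j=11 s[j]='b': π[11]=1 (border 'b')
j=12 s[j]='a': π[12]=2 (border 'ba')
j=13 s[j]='b': π[13]=3 (border 'bab')
j=14 s[j]='b': π[14]=4 (border 'babb')
j=15 s[j]='a': π[15]=5 (border 'babba')
j=16 s[j]='a': k: 5→2→0; π[16]=0 (border '')
j=17 s[j]='a': π[17]=0 (border '')
j=18 s[j]='a': π[18]=0 (border '')
j=19 s[j]='b': π[19]=1 (border 'b')
j=20 s[j]='a': π[20]=2 (border 'ba')
j=21 s[j]='a': k: 2→0; π[21]=0 (border '')
j=22 s[j]='a': π[22]=0 (border '')
j=23 s[j]='b': π[23]=1 (border 'b')
j=24 s[j]='a': π[24]=2 (border 'ba')
j=25 s[j]='a': k: 2→0; π[25]=0 (border '')
j=26 s[j]='a': π[26]=0 (border '')
j=27 s[j]='b': π[27]=1 (border 'b')

[0, 0, 1, 1, 2, 3, 4, 5, 0, 0, 0, 1, 2, 3, 4, 5, 0, 0, 0, 1, 2, 0, 0, 1, 2, 0, 0, 1]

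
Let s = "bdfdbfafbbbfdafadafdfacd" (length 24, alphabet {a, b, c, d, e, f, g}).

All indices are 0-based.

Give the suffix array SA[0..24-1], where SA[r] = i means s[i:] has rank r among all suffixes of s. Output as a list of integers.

[21, 15, 13, 6, 17, 8, 9, 0, 4, 10, 22, 23, 12, 16, 3, 19, 1, 20, 14, 5, 7, 11, 2, 18]

sorted suffixes:
  #0 SA[0]=21  'acd'
  #1 SA[1]=15  'adafdfacd'
  #2 SA[2]=13  'afadafdfacd'
  #3 SA[3]=6  'afbbbfdafadafdfacd'
  #4 SA[4]=17  'afdfacd'
  #5 SA[5]=8  'bbbfdafadafdfacd'
  #6 SA[6]=9  'bbfdafadafdfacd'
  #7 SA[7]=0  'bdfdbfafbbbfdafadafdfacd'
  #8 SA[8]=4  'bfafbbbfdafadafdfacd'
  #9 SA[9]=10  'bfdafadafdfacd'
  #10 SA[10]=22  'cd'
  #11 SA[11]=23  'd'
  #12 SA[12]=12  'dafadafdfacd'
  #13 SA[13]=16  'dafdfacd'
  #14 SA[14]=3  'dbfafbbbfdafadafdfacd'
  #15 SA[15]=19  'dfacd'
  #16 SA[16]=1  'dfdbfafbbbfdafadafdfacd'
  #17 SA[17]=20  'facd'
  #18 SA[18]=14  'fadafdfacd'
  #19 SA[19]=5  'fafbbbfdafadafdfacd'
  #20 SA[20]=7  'fbbbfdafadafdfacd'
  #21 SA[21]=11  'fdafadafdfacd'
  #22 SA[22]=2  'fdbfafbbbfdafadafdfacd'
  #23 SA[23]=18  'fdfacd'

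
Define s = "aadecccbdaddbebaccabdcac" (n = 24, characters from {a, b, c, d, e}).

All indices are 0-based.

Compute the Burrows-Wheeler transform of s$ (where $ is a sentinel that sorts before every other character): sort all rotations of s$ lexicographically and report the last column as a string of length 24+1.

c$ccbdaecadacdcacebdbaabd

rank  rotation                   last
    0  $aadecccbdaddbebaccabdcac  c
    1  aadecccbdaddbebaccabdcac$  $
    2  abdcac$aadecccbdaddbebacc  c
    3  ac$aadecccbdaddbebaccabdc  c
    4  accabdcac$aadecccbdaddbeb  b
    5  addbebaccabdcac$aadecccbd  d
    6  adecccbdaddbebaccabdcac$a  a
    7  baccabdcac$aadecccbdaddbe  e
    8  bdaddbebaccabdcac$aadeccc  c
    9  bdcac$aadecccbdaddbebacca  a
   10  bebaccabdcac$aadecccbdadd  d
   11  c$aadecccbdaddbebaccabdca  a
   12  cabdcac$aadecccbdaddbebac  c
   13  cac$aadecccbdaddbebaccabd  d
   14  cbdaddbebaccabdcac$aadecc  c
   15  ccabdcac$aadecccbdaddbeba  a
   16  ccbdaddbebaccabdcac$aadec  c
   17  cccbdaddbebaccabdcac$aade  e
   18  daddbebaccabdcac$aadecccb  b
   19  dbebaccabdcac$aadecccbdad  d
   20  dcac$aadecccbdaddbebaccab  b
   21  ddbebaccabdcac$aadecccbda  a
   22  decccbdaddbebaccabdcac$aa  a
   23  ebaccabdcac$aadecccbdaddb  b
   24  ecccbdaddbebaccabdcac$aad  d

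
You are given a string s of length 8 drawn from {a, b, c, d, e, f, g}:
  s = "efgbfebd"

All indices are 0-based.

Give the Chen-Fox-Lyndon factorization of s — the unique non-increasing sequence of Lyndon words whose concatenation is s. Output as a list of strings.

["efg", "bfe", "bd"]

emit factor 1: 'efg' (i=0, period=3)
emit factor 2: 'bfe' (i=3, period=3)
emit factor 3: 'bd' (i=6, period=2)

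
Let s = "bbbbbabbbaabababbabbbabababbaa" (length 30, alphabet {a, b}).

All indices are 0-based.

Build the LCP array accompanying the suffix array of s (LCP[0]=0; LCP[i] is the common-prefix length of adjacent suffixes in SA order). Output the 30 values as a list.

[0, 1, 2, 1, 8, 4, 6, 2, 4, 3, 5, 0, 3, 2, 5, 7, 3, 5, 4, 6, 1, 4, 3, 4, 7, 2, 4, 5, 3, 4]

sorted suffixes:
  #0 SA[0]=29  'a'
  #1 SA[1]=28  'aa'
  #2 SA[2]=9  'aabababbabbbabababbaa'
  #3 SA[3]=21  'abababbaa'
  #4 SA[4]=10  'abababbabbbabababbaa'
  #5 SA[5]=23  'ababbaa'
  #6 SA[6]=12  'ababbabbbabababbaa'
  #7 SA[7]=25  'abbaa'
  #8 SA[8]=14  'abbabbbabababbaa'
  #9 SA[9]=5  'abbbaabababbabbbabababbaa'
  #10 SA[10]=17  'abbbabababbaa'
  #11 SA[11]=27  'baa'
  #12 SA[12]=8  'baabababbabbbabababbaa'
  #13 SA[13]=20  'babababbaa'
  #14 SA[14]=22  'bababbaa'
  #15 SA[15]=11  'bababbabbbabababbaa'
  #16 SA[16]=24  'babbaa'
  #17 SA[17]=13  'babbabbbabababbaa'
  #18 SA[18]=4  'babbbaabababbabbbabababbaa'
  #19 SA[19]=16  'babbbabababbaa'
  #20 SA[20]=26  'bbaa'
  #21 SA[21]=7  'bbaabababbabbbabababbaa'
  #22 SA[22]=19  'bbabababbaa'
  #23 SA[23]=3  'bbabbbaabababbabbbabababbaa'
  #24 SA[24]=15  'bbabbbabababbaa'
  #25 SA[25]=6  'bbbaabababbabbbabababbaa'
  #26 SA[26]=18  'bbbabababbaa'
  #27 SA[27]=2  'bbbabbbaabababbabbbabababbaa'
  #28 SA[28]=1  'bbbbabbbaabababbabbbabababbaa'
  #29 SA[29]=0  'bbbbbabbbaabababbabbbabababbaa'

SA = [29, 28, 9, 21, 10, 23, 12, 25, 14, 5, 17, 27, 8, 20, 22, 11, 24, 13, 4, 16, 26, 7, 19, 3, 15, 6, 18, 2, 1, 0]
rank  pair      lcp
   1  s[29:],s[28:]  1  'a'
   2  s[28:],s[9:]  2  'aa'
   3  s[9:],s[21:]  1  'a'
   4  s[21:],s[10:]  8  'abababba'
   5  s[10:],s[23:]  4  'abab'
   6  s[23:],s[12:]  6  'ababba'
   7  s[12:],s[25:]  2  'ab'
   8  s[25:],s[14:]  4  'abba'
   9  s[14:],s[5:]  3  'abb'
  10  s[5:],s[17:]  5  'abbba'
  11  s[17:],s[27:]  0  ''
  12  s[27:],s[8:]  3  'baa'
  13  s[8:],s[20:]  2  'ba'
  14  s[20:],s[22:]  5  'babab'
  15  s[22:],s[11:]  7  'bababba'
  16  s[11:],s[24:]  3  'bab'
  17  s[24:],s[13:]  5  'babba'
  18  s[13:],s[4:]  4  'babb'
  19  s[4:],s[16:]  6  'babbba'
  20  s[16:],s[26:]  1  'b'
  21  s[26:],s[7:]  4  'bbaa'
  22  s[7:],s[19:]  3  'bba'
  23  s[19:],s[3:]  4  'bbab'
  24  s[3:],s[15:]  7  'bbabbba'
  25  s[15:],s[6:]  2  'bb'
  26  s[6:],s[18:]  4  'bbba'
  27  s[18:],s[2:]  5  'bbbab'
  28  s[2:],s[1:]  3  'bbb'
  29  s[1:],s[0:]  4  'bbbb'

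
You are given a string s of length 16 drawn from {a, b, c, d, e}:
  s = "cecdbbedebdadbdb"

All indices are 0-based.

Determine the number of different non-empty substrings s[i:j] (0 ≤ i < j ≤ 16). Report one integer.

122

sorted suffixes:
  #0 SA[0]=11  'adbdb'
  #1 SA[1]=15  'b'
  #2 SA[2]=4  'bbedebdadbdb'
  #3 SA[3]=9  'bdadbdb'
  #4 SA[4]=13  'bdb'
  #5 SA[5]=5  'bedebdadbdb'
  #6 SA[6]=2  'cdbbedebdadbdb'
  #7 SA[7]=0  'cecdbbedebdadbdb'
  #8 SA[8]=10  'dadbdb'
  #9 SA[9]=14  'db'
  #10 SA[10]=3  'dbbedebdadbdb'
  #11 SA[11]=12  'dbdb'
  #12 SA[12]=7  'debdadbdb'
  #13 SA[13]=8  'ebdadbdb'
  #14 SA[14]=1  'ecdbbedebdadbdb'
  #15 SA[15]=6  'edebdadbdb'

SA = [11, 15, 4, 9, 13, 5, 2, 0, 10, 14, 3, 12, 7, 8, 1, 6]
i: (SA[i-1],SA[i]) lcp shared
  1: (11,15) 0 ''
  2: (15,4) 1 'b'
  3: (4,9) 1 'b'
  4: (9,13) 2 'bd'
  5: (13,5) 1 'b'
  6: (5,2) 0 ''
  7: (2,0) 1 'c'
  8: (0,10) 0 ''
  9: (10,14) 1 'd'
  10: (14,3) 2 'db'
  11: (3,12) 2 'db'
  12: (12,7) 1 'd'
  13: (7,8) 0 ''
  14: (8,1) 1 'e'
  15: (1,6) 1 'e'

n(n+1)/2 = 16·17/2 = 136
Σ LCP = 0 + 0 + 1 + 1 + 2 + 1 + 0 + 1 + 0 + 1 + 2 + 2 + 1 + 0 + 1 + 1 = 14
distinct = 136 − 14 = 122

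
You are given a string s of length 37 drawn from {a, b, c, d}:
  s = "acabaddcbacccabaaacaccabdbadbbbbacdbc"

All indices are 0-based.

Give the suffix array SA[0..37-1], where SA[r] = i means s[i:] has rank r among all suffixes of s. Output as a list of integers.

[15, 16, 13, 2, 22, 0, 17, 19, 9, 32, 26, 4, 14, 8, 31, 25, 3, 30, 29, 28, 35, 23, 36, 12, 1, 21, 18, 7, 11, 20, 10, 33, 24, 27, 34, 6, 5]

sorted suffixes:
  #0 SA[0]=15  'aaacaccabdbadbbbbacdbc'
  #1 SA[1]=16  'aacaccabdbadbbbbacdbc'
  #2 SA[2]=13  'abaaacaccabdbadbbbbacdbc'
  #3 SA[3]=2  'abaddcbacccabaaacaccabdbadbbbbacdbc'
  #4 SA[4]=22  'abdbadbbbbacdbc'
  #5 SA[5]=0  'acabaddcbacccabaaacaccabdbadbbbbacdbc'
  #6 SA[6]=17  'acaccabdbadbbbbacdbc'
  #7 SA[7]=19  'accabdbadbbbbacdbc'
  #8 SA[8]=9  'acccabaaacaccabdbadbbbbacdbc'
  #9 SA[9]=32  'acdbc'
  #10 SA[10]=26  'adbbbbacdbc'
  #11 SA[11]=4  'addcbacccabaaacaccabdbadbbbbacdbc'
  #12 SA[12]=14  'baaacaccabdbadbbbbacdbc'
  #13 SA[13]=8  'bacccabaaacaccabdbadbbbbacdbc'
  #14 SA[14]=31  'bacdbc'
  #15 SA[15]=25  'badbbbbacdbc'
  #16 SA[16]=3  'baddcbacccabaaacaccabdbadbbbbacdbc'
  #17 SA[17]=30  'bbacdbc'
  #18 SA[18]=29  'bbbacdbc'
  #19 SA[19]=28  'bbbbacdbc'
  #20 SA[20]=35  'bc'
  #21 SA[21]=23  'bdbadbbbbacdbc'
  #22 SA[22]=36  'c'
  #23 SA[23]=12  'cabaaacaccabdbadbbbbacdbc'
  #24 SA[24]=1  'cabaddcbacccabaaacaccabdbadbbbbacdbc'
  #25 SA[25]=21  'cabdbadbbbbacdbc'
  #26 SA[26]=18  'caccabdbadbbbbacdbc'
  #27 SA[27]=7  'cbacccabaaacaccabdbadbbbbacdbc'
  #28 SA[28]=11  'ccabaaacaccabdbadbbbbacdbc'
  #29 SA[29]=20  'ccabdbadbbbbacdbc'
  #30 SA[30]=10  'cccabaaacaccabdbadbbbbacdbc'
  #31 SA[31]=33  'cdbc'
  #32 SA[32]=24  'dbadbbbbacdbc'
  #33 SA[33]=27  'dbbbbacdbc'
  #34 SA[34]=34  'dbc'
  #35 SA[35]=6  'dcbacccabaaacaccabdbadbbbbacdbc'
  #36 SA[36]=5  'ddcbacccabaaacaccabdbadbbbbacdbc'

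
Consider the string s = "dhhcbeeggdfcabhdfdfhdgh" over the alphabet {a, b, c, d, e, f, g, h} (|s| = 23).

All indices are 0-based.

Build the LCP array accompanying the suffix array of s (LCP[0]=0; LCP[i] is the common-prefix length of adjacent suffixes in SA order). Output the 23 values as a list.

[0, 0, 1, 0, 1, 0, 2, 2, 1, 1, 0, 1, 0, 1, 1, 0, 1, 1, 0, 1, 1, 2, 1]

rank→(start, suffix):
  0 → (12, 'abhdfdfhdgh')
  1 → (4, 'beeggdfcabhdfdfhdgh')
  2 → (13, 'bhdfdfhdgh')
  3 → (11, 'cabhdfdfhdgh')
  4 → (3, 'cbeeggdfcabhdfdfhdgh')
  5 → (9, 'dfcabhdfdfhdgh')
  6 → (15, 'dfdfhdgh')
  7 → (17, 'dfhdgh')
  8 → (20, 'dgh')
  9 → (0, 'dhhcbeeggdfcabhdfdfhdgh')
  10 → (5, 'eeggdfcabhdfdfhdgh')
  11 → (6, 'eggdfcabhdfdfhdgh')
  12 → (10, 'fcabhdfdfhdgh')
  13 → (16, 'fdfhdgh')
  14 → (18, 'fhdgh')
  15 → (8, 'gdfcabhdfdfhdgh')
  16 → (7, 'ggdfcabhdfdfhdgh')
  17 → (21, 'gh')
  18 → (22, 'h')
  19 → (2, 'hcbeeggdfcabhdfdfhdgh')
  20 → (14, 'hdfdfhdgh')
  21 → (19, 'hdgh')
  22 → (1, 'hhcbeeggdfcabhdfdfhdgh')

SA = [12, 4, 13, 11, 3, 9, 15, 17, 20, 0, 5, 6, 10, 16, 18, 8, 7, 21, 22, 2, 14, 19, 1]
rank  pair      lcp
   1  s[12:],s[4:]  0  ''
   2  s[4:],s[13:]  1  'b'
   3  s[13:],s[11:]  0  ''
   4  s[11:],s[3:]  1  'c'
   5  s[3:],s[9:]  0  ''
   6  s[9:],s[15:]  2  'df'
   7  s[15:],s[17:]  2  'df'
   8  s[17:],s[20:]  1  'd'
   9  s[20:],s[0:]  1  'd'
  10  s[0:],s[5:]  0  ''
  11  s[5:],s[6:]  1  'e'
  12  s[6:],s[10:]  0  ''
  13  s[10:],s[16:]  1  'f'
  14  s[16:],s[18:]  1  'f'
  15  s[18:],s[8:]  0  ''
  16  s[8:],s[7:]  1  'g'
  17  s[7:],s[21:]  1  'g'
  18  s[21:],s[22:]  0  ''
  19  s[22:],s[2:]  1  'h'
  20  s[2:],s[14:]  1  'h'
  21  s[14:],s[19:]  2  'hd'
  22  s[19:],s[1:]  1  'h'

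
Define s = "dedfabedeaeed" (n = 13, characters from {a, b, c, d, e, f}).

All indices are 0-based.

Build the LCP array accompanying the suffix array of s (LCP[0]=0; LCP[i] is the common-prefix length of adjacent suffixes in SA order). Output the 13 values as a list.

rank | idx | suffix
   0 |   4 | abedeaeed
   1 |   9 | aeed
   2 |   5 | bedeaeed
   3 |  12 | d
   4 |   7 | deaeed
   5 |   0 | dedfabedeaeed
   6 |   2 | dfabedeaeed
   7 |   8 | eaeed
   8 |  11 | ed
   9 |   6 | edeaeed
  10 |   1 | edfabedeaeed
  11 |  10 | eed
  12 |   3 | fabedeaeed

SA = [4, 9, 5, 12, 7, 0, 2, 8, 11, 6, 1, 10, 3]
i: (SA[i-1],SA[i]) lcp shared
  1: (4,9) 1 'a'
  2: (9,5) 0 ''
  3: (5,12) 0 ''
  4: (12,7) 1 'd'
  5: (7,0) 2 'de'
  6: (0,2) 1 'd'
  7: (2,8) 0 ''
  8: (8,11) 1 'e'
  9: (11,6) 2 'ed'
  10: (6,1) 2 'ed'
  11: (1,10) 1 'e'
  12: (10,3) 0 ''

[0, 1, 0, 0, 1, 2, 1, 0, 1, 2, 2, 1, 0]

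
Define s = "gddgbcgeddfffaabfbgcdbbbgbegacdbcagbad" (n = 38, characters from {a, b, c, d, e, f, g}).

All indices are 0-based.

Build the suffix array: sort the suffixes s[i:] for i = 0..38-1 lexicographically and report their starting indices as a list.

rank | idx | suffix
   0 |  13 | aabfbgcdbbbgbegacdbcagbad
   1 |  14 | abfbgcdbbbgbegacdbcagbad
   2 |  28 | acdbcagbad
   3 |  36 | ad
   4 |  33 | agbad
   5 |  35 | bad
   6 |  21 | bbbgbegacdbcagbad
   7 |  22 | bbgbegacdbcagbad
   8 |  31 | bcagbad
   9 |   4 | bcgeddfffaabfbgcdbbbgbegacdbcagbad
  10 |  25 | begacdbcagbad
  11 |  15 | bfbgcdbbbgbegacdbcagbad
  12 |  23 | bgbegacdbcagbad
  13 |  17 | bgcdbbbgbegacdbcagbad
  14 |  32 | cagbad
  15 |  19 | cdbbbgbegacdbcagbad
  16 |  29 | cdbcagbad
  17 |   5 | cgeddfffaabfbgcdbbbgbegacdbcagbad
  18 |  37 | d
  19 |  20 | dbbbgbegacdbcagbad
  20 |  30 | dbcagbad
  21 |   8 | ddfffaabfbgcdbbbgbegacdbcagbad
  22 |   1 | ddgbcgeddfffaabfbgcdbbbgbegacdbcagbad
  23 |   9 | dfffaabfbgcdbbbgbegacdbcagbad
  24 |   2 | dgbcgeddfffaabfbgcdbbbgbegacdbcagbad
  25 |   7 | eddfffaabfbgcdbbbgbegacdbcagbad
  26 |  26 | egacdbcagbad
  27 |  12 | faabfbgcdbbbgbegacdbcagbad
  28 |  16 | fbgcdbbbgbegacdbcagbad
  29 |  11 | ffaabfbgcdbbbgbegacdbcagbad
  30 |  10 | fffaabfbgcdbbbgbegacdbcagbad
  31 |  27 | gacdbcagbad
  32 |  34 | gbad
  33 |   3 | gbcgeddfffaabfbgcdbbbgbegacdbcagbad
  34 |  24 | gbegacdbcagbad
  35 |  18 | gcdbbbgbegacdbcagbad
  36 |   0 | gddgbcgeddfffaabfbgcdbbbgbegacdbcagbad
  37 |   6 | geddfffaabfbgcdbbbgbegacdbcagbad

[13, 14, 28, 36, 33, 35, 21, 22, 31, 4, 25, 15, 23, 17, 32, 19, 29, 5, 37, 20, 30, 8, 1, 9, 2, 7, 26, 12, 16, 11, 10, 27, 34, 3, 24, 18, 0, 6]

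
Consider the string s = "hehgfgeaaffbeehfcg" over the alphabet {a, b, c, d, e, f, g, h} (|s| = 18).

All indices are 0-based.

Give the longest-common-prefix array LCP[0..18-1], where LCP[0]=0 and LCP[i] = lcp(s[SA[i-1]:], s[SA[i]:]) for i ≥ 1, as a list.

rank→(start, suffix):
  0 → (7, 'aaffbeehfcg')
  1 → (8, 'affbeehfcg')
  2 → (11, 'beehfcg')
  3 → (16, 'cg')
  4 → (6, 'eaaffbeehfcg')
  5 → (12, 'eehfcg')
  6 → (13, 'ehfcg')
  7 → (1, 'ehgfgeaaffbeehfcg')
  8 → (10, 'fbeehfcg')
  9 → (15, 'fcg')
  10 → (9, 'ffbeehfcg')
  11 → (4, 'fgeaaffbeehfcg')
  12 → (17, 'g')
  13 → (5, 'geaaffbeehfcg')
  14 → (3, 'gfgeaaffbeehfcg')
  15 → (0, 'hehgfgeaaffbeehfcg')
  16 → (14, 'hfcg')
  17 → (2, 'hgfgeaaffbeehfcg')

SA = [7, 8, 11, 16, 6, 12, 13, 1, 10, 15, 9, 4, 17, 5, 3, 0, 14, 2]
rank  pair      lcp
   1  s[7:],s[8:]  1  'a'
   2  s[8:],s[11:]  0  ''
   3  s[11:],s[16:]  0  ''
   4  s[16:],s[6:]  0  ''
   5  s[6:],s[12:]  1  'e'
   6  s[12:],s[13:]  1  'e'
   7  s[13:],s[1:]  2  'eh'
   8  s[1:],s[10:]  0  ''
   9  s[10:],s[15:]  1  'f'
  10  s[15:],s[9:]  1  'f'
  11  s[9:],s[4:]  1  'f'
  12  s[4:],s[17:]  0  ''
  13  s[17:],s[5:]  1  'g'
  14  s[5:],s[3:]  1  'g'
  15  s[3:],s[0:]  0  ''
  16  s[0:],s[14:]  1  'h'
  17  s[14:],s[2:]  1  'h'

[0, 1, 0, 0, 0, 1, 1, 2, 0, 1, 1, 1, 0, 1, 1, 0, 1, 1]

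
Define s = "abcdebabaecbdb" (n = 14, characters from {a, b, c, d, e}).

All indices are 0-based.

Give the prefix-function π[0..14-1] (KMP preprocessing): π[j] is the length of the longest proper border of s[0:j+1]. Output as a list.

π[0] = 0
j=1 s[j]='b': π[1]=0 (border '')
j=2 s[j]='c': π[2]=0 (border '')
j=3 s[j]='d': π[3]=0 (border '')
j=4 s[j]='e': π[4]=0 (border '')
j=5 s[j]='b': π[5]=0 (border '')
j=6 s[j]='a': π[6]=1 (border 'a')
j=7 s[j]='b': π[7]=2 (border 'ab')
j=8 s[j]='a': k: 2→0; π[8]=1 (border 'a')
j=9 s[j]='e': k: 1→0; π[9]=0 (border '')
j=10 s[j]='c': π[10]=0 (border '')
j=11 s[j]='b': π[11]=0 (border '')
j=12 s[j]='d': π[12]=0 (border '')
j=13 s[j]='b': π[13]=0 (border '')

[0, 0, 0, 0, 0, 0, 1, 2, 1, 0, 0, 0, 0, 0]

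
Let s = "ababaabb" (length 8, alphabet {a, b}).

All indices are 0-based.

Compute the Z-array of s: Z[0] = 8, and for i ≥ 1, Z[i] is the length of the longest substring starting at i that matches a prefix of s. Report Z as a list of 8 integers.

Z[0]=8
i=1: fresh scan; Z[1]=0
i=2: fresh scan; Z[2]=3 scan→box=[2,5)
i=3: min(r-i=2, Z[1]=0)=0; Z[3]=0
i=4: min(r-i=1, Z[2]=3)=1; Z[4]=1
i=5: fresh scan; Z[5]=2 scan→box=[5,7)
i=6: min(r-i=1, Z[1]=0)=0; Z[6]=0
i=7: fresh scan; Z[7]=0

[8, 0, 3, 0, 1, 2, 0, 0]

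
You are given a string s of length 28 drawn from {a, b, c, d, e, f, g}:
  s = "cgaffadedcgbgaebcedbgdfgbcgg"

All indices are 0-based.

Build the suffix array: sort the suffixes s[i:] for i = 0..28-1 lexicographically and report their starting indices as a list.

[5, 13, 2, 15, 24, 11, 19, 16, 0, 9, 25, 18, 8, 6, 21, 14, 17, 7, 4, 3, 22, 27, 12, 1, 23, 10, 20, 26]

rank→(start, suffix):
  0 → (5, 'adedcgbgaebcedbgdfgbcgg')
  1 → (13, 'aebcedbgdfgbcgg')
  2 → (2, 'affadedcgbgaebcedbgdfgbcgg')
  3 → (15, 'bcedbgdfgbcgg')
  4 → (24, 'bcgg')
  5 → (11, 'bgaebcedbgdfgbcgg')
  6 → (19, 'bgdfgbcgg')
  7 → (16, 'cedbgdfgbcgg')
  8 → (0, 'cgaffadedcgbgaebcedbgdfgbcgg')
  9 → (9, 'cgbgaebcedbgdfgbcgg')
  10 → (25, 'cgg')
  11 → (18, 'dbgdfgbcgg')
  12 → (8, 'dcgbgaebcedbgdfgbcgg')
  13 → (6, 'dedcgbgaebcedbgdfgbcgg')
  14 → (21, 'dfgbcgg')
  15 → (14, 'ebcedbgdfgbcgg')
  16 → (17, 'edbgdfgbcgg')
  17 → (7, 'edcgbgaebcedbgdfgbcgg')
  18 → (4, 'fadedcgbgaebcedbgdfgbcgg')
  19 → (3, 'ffadedcgbgaebcedbgdfgbcgg')
  20 → (22, 'fgbcgg')
  21 → (27, 'g')
  22 → (12, 'gaebcedbgdfgbcgg')
  23 → (1, 'gaffadedcgbgaebcedbgdfgbcgg')
  24 → (23, 'gbcgg')
  25 → (10, 'gbgaebcedbgdfgbcgg')
  26 → (20, 'gdfgbcgg')
  27 → (26, 'gg')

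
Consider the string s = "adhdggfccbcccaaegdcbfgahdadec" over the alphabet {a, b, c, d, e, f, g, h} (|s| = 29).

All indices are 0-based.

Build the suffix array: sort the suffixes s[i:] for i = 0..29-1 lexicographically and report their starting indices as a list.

[13, 25, 0, 14, 22, 9, 19, 28, 12, 8, 18, 11, 7, 10, 24, 17, 26, 3, 1, 27, 15, 6, 20, 21, 16, 5, 4, 23, 2]

rank→(start, suffix):
  0 → (13, 'aaegdcbfgahdadec')
  1 → (25, 'adec')
  2 → (0, 'adhdggfccbcccaaegdcbfgahdadec')
  3 → (14, 'aegdcbfgahdadec')
  4 → (22, 'ahdadec')
  5 → (9, 'bcccaaegdcbfgahdadec')
  6 → (19, 'bfgahdadec')
  7 → (28, 'c')
  8 → (12, 'caaegdcbfgahdadec')
  9 → (8, 'cbcccaaegdcbfgahdadec')
  10 → (18, 'cbfgahdadec')
  11 → (11, 'ccaaegdcbfgahdadec')
  12 → (7, 'ccbcccaaegdcbfgahdadec')
  13 → (10, 'cccaaegdcbfgahdadec')
  14 → (24, 'dadec')
  15 → (17, 'dcbfgahdadec')
  16 → (26, 'dec')
  17 → (3, 'dggfccbcccaaegdcbfgahdadec')
  18 → (1, 'dhdggfccbcccaaegdcbfgahdadec')
  19 → (27, 'ec')
  20 → (15, 'egdcbfgahdadec')
  21 → (6, 'fccbcccaaegdcbfgahdadec')
  22 → (20, 'fgahdadec')
  23 → (21, 'gahdadec')
  24 → (16, 'gdcbfgahdadec')
  25 → (5, 'gfccbcccaaegdcbfgahdadec')
  26 → (4, 'ggfccbcccaaegdcbfgahdadec')
  27 → (23, 'hdadec')
  28 → (2, 'hdggfccbcccaaegdcbfgahdadec')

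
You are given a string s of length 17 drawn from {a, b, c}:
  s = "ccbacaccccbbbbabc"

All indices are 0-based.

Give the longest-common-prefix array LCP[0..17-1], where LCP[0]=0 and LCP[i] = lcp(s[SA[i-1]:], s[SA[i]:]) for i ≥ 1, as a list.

sorted suffixes:
  #0 SA[0]=14  'abc'
  #1 SA[1]=3  'acaccccbbbbabc'
  #2 SA[2]=5  'accccbbbbabc'
  #3 SA[3]=13  'babc'
  #4 SA[4]=2  'bacaccccbbbbabc'
  #5 SA[5]=12  'bbabc'
  #6 SA[6]=11  'bbbabc'
  #7 SA[7]=10  'bbbbabc'
  #8 SA[8]=15  'bc'
  #9 SA[9]=16  'c'
  #10 SA[10]=4  'caccccbbbbabc'
  #11 SA[11]=1  'cbacaccccbbbbabc'
  #12 SA[12]=9  'cbbbbabc'
  #13 SA[13]=0  'ccbacaccccbbbbabc'
  #14 SA[14]=8  'ccbbbbabc'
  #15 SA[15]=7  'cccbbbbabc'
  #16 SA[16]=6  'ccccbbbbabc'

SA = [14, 3, 5, 13, 2, 12, 11, 10, 15, 16, 4, 1, 9, 0, 8, 7, 6]
i: (SA[i-1],SA[i]) lcp shared
  1: (14,3) 1 'a'
  2: (3,5) 2 'ac'
  3: (5,13) 0 ''
  4: (13,2) 2 'ba'
  5: (2,12) 1 'b'
  6: (12,11) 2 'bb'
  7: (11,10) 3 'bbb'
  8: (10,15) 1 'b'
  9: (15,16) 0 ''
  10: (16,4) 1 'c'
  11: (4,1) 1 'c'
  12: (1,9) 2 'cb'
  13: (9,0) 1 'c'
  14: (0,8) 3 'ccb'
  15: (8,7) 2 'cc'
  16: (7,6) 3 'ccc'

[0, 1, 2, 0, 2, 1, 2, 3, 1, 0, 1, 1, 2, 1, 3, 2, 3]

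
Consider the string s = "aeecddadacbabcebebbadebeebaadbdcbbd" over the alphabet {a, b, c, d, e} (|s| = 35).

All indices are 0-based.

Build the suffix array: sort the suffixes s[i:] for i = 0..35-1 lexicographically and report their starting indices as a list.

[26, 11, 8, 6, 27, 19, 0, 25, 10, 18, 17, 32, 12, 33, 29, 15, 22, 9, 31, 3, 13, 34, 7, 5, 28, 30, 4, 20, 24, 16, 14, 21, 2, 23, 1]

rank | idx | suffix
   0 |  26 | aadbdcbbd
   1 |  11 | abcebebbadebeebaadbdcbbd
   2 |   8 | acbabcebebbadebeebaadbdcbbd
   3 |   6 | adacbabcebebbadebeebaadbdcbbd
   4 |  27 | adbdcbbd
   5 |  19 | adebeebaadbdcbbd
   6 |   0 | aeecddadacbabcebebbadebeebaadbdcbbd
   7 |  25 | baadbdcbbd
   8 |  10 | babcebebbadebeebaadbdcbbd
   9 |  18 | badebeebaadbdcbbd
  10 |  17 | bbadebeebaadbdcbbd
  11 |  32 | bbd
  12 |  12 | bcebebbadebeebaadbdcbbd
  13 |  33 | bd
  14 |  29 | bdcbbd
  15 |  15 | bebbadebeebaadbdcbbd
  16 |  22 | beebaadbdcbbd
  17 |   9 | cbabcebebbadebeebaadbdcbbd
  18 |  31 | cbbd
  19 |   3 | cddadacbabcebebbadebeebaadbdcbbd
  20 |  13 | cebebbadebeebaadbdcbbd
  21 |  34 | d
  22 |   7 | dacbabcebebbadebeebaadbdcbbd
  23 |   5 | dadacbabcebebbadebeebaadbdcbbd
  24 |  28 | dbdcbbd
  25 |  30 | dcbbd
  26 |   4 | ddadacbabcebebbadebeebaadbdcbbd
  27 |  20 | debeebaadbdcbbd
  28 |  24 | ebaadbdcbbd
  29 |  16 | ebbadebeebaadbdcbbd
  30 |  14 | ebebbadebeebaadbdcbbd
  31 |  21 | ebeebaadbdcbbd
  32 |   2 | ecddadacbabcebebbadebeebaadbdcbbd
  33 |  23 | eebaadbdcbbd
  34 |   1 | eecddadacbabcebebbadebeebaadbdcbbd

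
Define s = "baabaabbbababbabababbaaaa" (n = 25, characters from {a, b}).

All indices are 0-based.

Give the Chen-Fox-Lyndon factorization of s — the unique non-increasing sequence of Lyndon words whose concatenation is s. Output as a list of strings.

["b", "aabaabbbababbabababb", "a", "a", "a", "a"]

emit factor 1: 'b' (i=0, period=1)
emit factor 2: 'aabaabbbababbabababb' (i=1, period=20)
emit factor 3: 'a' (i=21, period=1)
emit factor 4: 'a' (i=22, period=1)
emit factor 5: 'a' (i=23, period=1)
emit factor 6: 'a' (i=24, period=1)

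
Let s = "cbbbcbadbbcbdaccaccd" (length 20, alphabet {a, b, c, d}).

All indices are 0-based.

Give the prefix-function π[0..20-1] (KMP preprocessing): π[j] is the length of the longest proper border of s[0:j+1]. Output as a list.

[0, 0, 0, 0, 1, 2, 0, 0, 0, 0, 1, 2, 0, 0, 1, 1, 0, 1, 1, 0]

π[0] = 0
j=1 s[j]='b': π[1]=0 (border '')
j=2 s[j]='b': π[2]=0 (border '')
j=3 s[j]='b': π[3]=0 (border '')
j=4 s[j]='c': π[4]=1 (border 'c')
j=5 s[j]='b': π[5]=2 (border 'cb')
j=6 s[j]='a': k: 2→0; π[6]=0 (border '')
j=7 s[j]='d': π[7]=0 (border '')
j=8 s[j]='b': π[8]=0 (border '')
j=9 s[j]='b': π[9]=0 (border '')
j=10 s[j]='c': π[10]=1 (border 'c')
j=11 s[j]='b': π[11]=2 (border 'cb')
j=12 s[j]='d': k: 2→0; π[12]=0 (border '')
j=13 s[j]='a': π[13]=0 (border '')
j=14 s[j]='c': π[14]=1 (border 'c')
j=15 s[j]='c': k: 1→0; π[15]=1 (border 'c')
j=16 s[j]='a': k: 1→0; π[16]=0 (border '')
j=17 s[j]='c': π[17]=1 (border 'c')
j=18 s[j]='c': k: 1→0; π[18]=1 (border 'c')
j=19 s[j]='d': k: 1→0; π[19]=0 (border '')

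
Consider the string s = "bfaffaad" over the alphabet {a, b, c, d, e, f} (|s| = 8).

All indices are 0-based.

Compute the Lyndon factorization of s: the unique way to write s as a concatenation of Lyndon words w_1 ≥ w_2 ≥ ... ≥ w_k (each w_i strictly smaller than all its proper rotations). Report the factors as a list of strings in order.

["bf", "aff", "aad"]

emit factor 1: 'bf' (i=0, period=2)
emit factor 2: 'aff' (i=2, period=3)
emit factor 3: 'aad' (i=5, period=3)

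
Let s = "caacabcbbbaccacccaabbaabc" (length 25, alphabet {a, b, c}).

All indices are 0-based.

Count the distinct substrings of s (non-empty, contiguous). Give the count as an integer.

282

rank | idx | suffix
   0 |  17 | aabbaabc
   1 |  21 | aabc
   2 |   1 | aacabcbbbaccacccaabbaabc
   3 |  18 | abbaabc
   4 |  22 | abc
   5 |   4 | abcbbbaccacccaabbaabc
   6 |   2 | acabcbbbaccacccaabbaabc
   7 |  10 | accacccaabbaabc
   8 |  13 | acccaabbaabc
   9 |  20 | baabc
  10 |   9 | baccacccaabbaabc
  11 |  19 | bbaabc
  12 |   8 | bbaccacccaabbaabc
  13 |   7 | bbbaccacccaabbaabc
  14 |  23 | bc
  15 |   5 | bcbbbaccacccaabbaabc
  16 |  24 | c
  17 |  16 | caabbaabc
  18 |   0 | caacabcbbbaccacccaabbaabc
  19 |   3 | cabcbbbaccacccaabbaabc
  20 |  12 | cacccaabbaabc
  21 |   6 | cbbbaccacccaabbaabc
  22 |  15 | ccaabbaabc
  23 |  11 | ccacccaabbaabc
  24 |  14 | cccaabbaabc

SA = [17, 21, 1, 18, 22, 4, 2, 10, 13, 20, 9, 19, 8, 7, 23, 5, 24, 16, 0, 3, 12, 6, 15, 11, 14]
i: (SA[i-1],SA[i]) lcp shared
  1: (17,21) 3 'aab'
  2: (21,1) 2 'aa'
  3: (1,18) 1 'a'
  4: (18,22) 2 'ab'
  5: (22,4) 3 'abc'
  6: (4,2) 1 'a'
  7: (2,10) 2 'ac'
  8: (10,13) 3 'acc'
  9: (13,20) 0 ''
  10: (20,9) 2 'ba'
  11: (9,19) 1 'b'
  12: (19,8) 3 'bba'
  13: (8,7) 2 'bb'
  14: (7,23) 1 'b'
  15: (23,5) 2 'bc'
  16: (5,24) 0 ''
  17: (24,16) 1 'c'
  18: (16,0) 3 'caa'
  19: (0,3) 2 'ca'
  20: (3,12) 2 'ca'
  21: (12,6) 1 'c'
  22: (6,15) 1 'c'
  23: (15,11) 3 'cca'
  24: (11,14) 2 'cc'

n(n+1)/2 = 25·26/2 = 325
Σ LCP = 0 + 3 + 2 + 1 + 2 + 3 + 1 + 2 + 3 + 0 + 2 + 1 + 3 + 2 + 1 + 2 + 0 + 1 + 3 + 2 + 2 + 1 + 1 + 3 + 2 = 43
distinct = 325 − 43 = 282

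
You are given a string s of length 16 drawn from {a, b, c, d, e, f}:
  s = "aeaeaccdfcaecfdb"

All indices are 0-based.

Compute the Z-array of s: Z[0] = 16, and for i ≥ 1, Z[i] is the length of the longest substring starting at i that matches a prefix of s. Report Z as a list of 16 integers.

[16, 0, 3, 0, 1, 0, 0, 0, 0, 0, 2, 0, 0, 0, 0, 0]

Z[0]=16
i=1: fresh scan; Z[1]=0
i=2: fresh scan; Z[2]=3 scan→box=[2,5)
i=3: min(r-i=2, Z[1]=0)=0; Z[3]=0
i=4: min(r-i=1, Z[2]=3)=1; Z[4]=1
i=5: fresh scan; Z[5]=0
i=6: fresh scan; Z[6]=0
i=7: fresh scan; Z[7]=0
i=8: fresh scan; Z[8]=0
i=9: fresh scan; Z[9]=0
i=10: fresh scan; Z[10]=2 scan→box=[10,12)
i=11: min(r-i=1, Z[1]=0)=0; Z[11]=0
i=12: fresh scan; Z[12]=0
i=13: fresh scan; Z[13]=0
i=14: fresh scan; Z[14]=0
i=15: fresh scan; Z[15]=0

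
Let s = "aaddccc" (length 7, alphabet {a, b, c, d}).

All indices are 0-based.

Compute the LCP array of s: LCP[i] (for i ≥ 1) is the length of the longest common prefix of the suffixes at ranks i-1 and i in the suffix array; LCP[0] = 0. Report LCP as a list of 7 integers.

rank→(start, suffix):
  0 → (0, 'aaddccc')
  1 → (1, 'addccc')
  2 → (6, 'c')
  3 → (5, 'cc')
  4 → (4, 'ccc')
  5 → (3, 'dccc')
  6 → (2, 'ddccc')

SA = [0, 1, 6, 5, 4, 3, 2]
rank  pair      lcp
   1  s[0:],s[1:]  1  'a'
   2  s[1:],s[6:]  0  ''
   3  s[6:],s[5:]  1  'c'
   4  s[5:],s[4:]  2  'cc'
   5  s[4:],s[3:]  0  ''
   6  s[3:],s[2:]  1  'd'

[0, 1, 0, 1, 2, 0, 1]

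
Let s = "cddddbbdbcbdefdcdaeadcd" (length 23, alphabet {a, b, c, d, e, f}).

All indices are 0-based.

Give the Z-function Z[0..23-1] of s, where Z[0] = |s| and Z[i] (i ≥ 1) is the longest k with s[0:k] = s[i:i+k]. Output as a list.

[23, 0, 0, 0, 0, 0, 0, 0, 0, 1, 0, 0, 0, 0, 0, 2, 0, 0, 0, 0, 0, 2, 0]

Z[0]=23
i=1: fresh scan; Z[1]=0
i=2: fresh scan; Z[2]=0
i=3: fresh scan; Z[3]=0
i=4: fresh scan; Z[4]=0
i=5: fresh scan; Z[5]=0
i=6: fresh scan; Z[6]=0
i=7: fresh scan; Z[7]=0
i=8: fresh scan; Z[8]=0
i=9: fresh scan; Z[9]=1 extend→box=[9,10)
i=10: fresh scan; Z[10]=0
i=11: fresh scan; Z[11]=0
i=12: fresh scan; Z[12]=0
i=13: fresh scan; Z[13]=0
i=14: fresh scan; Z[14]=0
i=15: fresh scan; Z[15]=2 extend→box=[15,17)
i=16: min(r-i=1, Z[1]=0)=0; Z[16]=0
i=17: fresh scan; Z[17]=0
i=18: fresh scan; Z[18]=0
i=19: fresh scan; Z[19]=0
i=20: fresh scan; Z[20]=0
i=21: fresh scan; Z[21]=2 extend→box=[21,23)
i=22: min(r-i=1, Z[1]=0)=0; Z[22]=0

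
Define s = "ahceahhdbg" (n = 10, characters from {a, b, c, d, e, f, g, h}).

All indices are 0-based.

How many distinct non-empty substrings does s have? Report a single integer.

51

rank | idx | suffix
   0 |   0 | ahceahhdbg
   1 |   4 | ahhdbg
   2 |   8 | bg
   3 |   2 | ceahhdbg
   4 |   7 | dbg
   5 |   3 | eahhdbg
   6 |   9 | g
   7 |   1 | hceahhdbg
   8 |   6 | hdbg
   9 |   5 | hhdbg

SA = [0, 4, 8, 2, 7, 3, 9, 1, 6, 5]
i: (SA[i-1],SA[i]) lcp shared
  1: (0,4) 2 'ah'
  2: (4,8) 0 ''
  3: (8,2) 0 ''
  4: (2,7) 0 ''
  5: (7,3) 0 ''
  6: (3,9) 0 ''
  7: (9,1) 0 ''
  8: (1,6) 1 'h'
  9: (6,5) 1 'h'

n(n+1)/2 = 10·11/2 = 55
Σ LCP = 0 + 2 + 0 + 0 + 0 + 0 + 0 + 0 + 1 + 1 = 4
distinct = 55 − 4 = 51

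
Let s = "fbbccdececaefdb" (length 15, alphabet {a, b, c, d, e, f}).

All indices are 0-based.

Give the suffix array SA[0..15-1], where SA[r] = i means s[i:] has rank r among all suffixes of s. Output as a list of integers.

sorted suffixes:
  #0 SA[0]=10  'aefdb'
  #1 SA[1]=14  'b'
  #2 SA[2]=1  'bbccdececaefdb'
  #3 SA[3]=2  'bccdececaefdb'
  #4 SA[4]=9  'caefdb'
  #5 SA[5]=3  'ccdececaefdb'
  #6 SA[6]=4  'cdececaefdb'
  #7 SA[7]=7  'cecaefdb'
  #8 SA[8]=13  'db'
  #9 SA[9]=5  'dececaefdb'
  #10 SA[10]=8  'ecaefdb'
  #11 SA[11]=6  'ececaefdb'
  #12 SA[12]=11  'efdb'
  #13 SA[13]=0  'fbbccdececaefdb'
  #14 SA[14]=12  'fdb'

[10, 14, 1, 2, 9, 3, 4, 7, 13, 5, 8, 6, 11, 0, 12]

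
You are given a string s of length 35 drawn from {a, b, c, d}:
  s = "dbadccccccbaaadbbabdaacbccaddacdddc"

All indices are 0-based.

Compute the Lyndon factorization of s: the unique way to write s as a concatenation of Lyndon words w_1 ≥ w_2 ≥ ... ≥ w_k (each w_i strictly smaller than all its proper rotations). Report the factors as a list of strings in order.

emit factor 1: 'd' (i=0, period=1)
emit factor 2: 'b' (i=1, period=1)
emit factor 3: 'adccccccb' (i=2, period=9)
emit factor 4: 'aaadbbabdaacbccaddacdddc' (i=11, period=24)

["d", "b", "adccccccb", "aaadbbabdaacbccaddacdddc"]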